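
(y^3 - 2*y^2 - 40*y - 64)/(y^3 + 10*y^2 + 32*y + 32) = (y - 8)/(y + 4)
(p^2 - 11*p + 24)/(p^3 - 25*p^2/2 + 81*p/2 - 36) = 2/(2*p - 3)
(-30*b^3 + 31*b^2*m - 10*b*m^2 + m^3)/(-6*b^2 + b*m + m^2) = (15*b^2 - 8*b*m + m^2)/(3*b + m)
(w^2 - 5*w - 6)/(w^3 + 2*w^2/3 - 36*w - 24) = 3*(w + 1)/(3*w^2 + 20*w + 12)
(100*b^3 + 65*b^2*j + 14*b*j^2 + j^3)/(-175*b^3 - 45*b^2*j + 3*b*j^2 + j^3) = (-4*b - j)/(7*b - j)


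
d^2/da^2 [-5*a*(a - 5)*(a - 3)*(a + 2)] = -60*a^2 + 180*a + 10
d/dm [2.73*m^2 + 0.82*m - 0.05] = 5.46*m + 0.82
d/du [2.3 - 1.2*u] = -1.20000000000000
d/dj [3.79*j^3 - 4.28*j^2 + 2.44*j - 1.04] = 11.37*j^2 - 8.56*j + 2.44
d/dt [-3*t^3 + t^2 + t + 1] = -9*t^2 + 2*t + 1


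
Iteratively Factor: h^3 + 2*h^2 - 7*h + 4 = (h - 1)*(h^2 + 3*h - 4) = (h - 1)*(h + 4)*(h - 1)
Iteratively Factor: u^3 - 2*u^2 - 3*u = (u + 1)*(u^2 - 3*u) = u*(u + 1)*(u - 3)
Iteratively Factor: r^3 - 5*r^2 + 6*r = (r)*(r^2 - 5*r + 6) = r*(r - 2)*(r - 3)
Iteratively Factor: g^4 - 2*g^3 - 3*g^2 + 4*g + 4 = (g + 1)*(g^3 - 3*g^2 + 4) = (g + 1)^2*(g^2 - 4*g + 4) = (g - 2)*(g + 1)^2*(g - 2)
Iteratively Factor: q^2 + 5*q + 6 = (q + 2)*(q + 3)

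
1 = 1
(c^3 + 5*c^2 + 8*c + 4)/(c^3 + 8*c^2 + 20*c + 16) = (c + 1)/(c + 4)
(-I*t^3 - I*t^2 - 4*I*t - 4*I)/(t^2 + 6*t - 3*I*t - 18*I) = I*(-t^3 - t^2 - 4*t - 4)/(t^2 + 3*t*(2 - I) - 18*I)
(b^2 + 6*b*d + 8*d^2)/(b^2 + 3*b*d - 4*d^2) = (b + 2*d)/(b - d)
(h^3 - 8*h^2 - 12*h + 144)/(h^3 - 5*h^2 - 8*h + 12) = (h^2 - 2*h - 24)/(h^2 + h - 2)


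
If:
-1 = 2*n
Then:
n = -1/2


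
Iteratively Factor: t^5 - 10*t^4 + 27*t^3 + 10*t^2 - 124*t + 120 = (t + 2)*(t^4 - 12*t^3 + 51*t^2 - 92*t + 60) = (t - 2)*(t + 2)*(t^3 - 10*t^2 + 31*t - 30) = (t - 5)*(t - 2)*(t + 2)*(t^2 - 5*t + 6) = (t - 5)*(t - 3)*(t - 2)*(t + 2)*(t - 2)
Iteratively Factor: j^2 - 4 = (j - 2)*(j + 2)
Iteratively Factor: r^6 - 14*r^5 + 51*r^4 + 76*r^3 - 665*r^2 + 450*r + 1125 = (r - 5)*(r^5 - 9*r^4 + 6*r^3 + 106*r^2 - 135*r - 225) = (r - 5)^2*(r^4 - 4*r^3 - 14*r^2 + 36*r + 45) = (r - 5)^2*(r - 3)*(r^3 - r^2 - 17*r - 15) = (r - 5)^2*(r - 3)*(r + 3)*(r^2 - 4*r - 5) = (r - 5)^2*(r - 3)*(r + 1)*(r + 3)*(r - 5)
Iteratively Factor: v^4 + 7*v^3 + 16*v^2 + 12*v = (v + 3)*(v^3 + 4*v^2 + 4*v) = (v + 2)*(v + 3)*(v^2 + 2*v) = v*(v + 2)*(v + 3)*(v + 2)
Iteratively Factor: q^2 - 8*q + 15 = (q - 3)*(q - 5)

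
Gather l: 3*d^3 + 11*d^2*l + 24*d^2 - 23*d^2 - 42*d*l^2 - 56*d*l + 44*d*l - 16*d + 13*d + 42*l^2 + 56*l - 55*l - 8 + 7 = 3*d^3 + d^2 - 3*d + l^2*(42 - 42*d) + l*(11*d^2 - 12*d + 1) - 1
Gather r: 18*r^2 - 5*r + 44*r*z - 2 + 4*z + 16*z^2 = 18*r^2 + r*(44*z - 5) + 16*z^2 + 4*z - 2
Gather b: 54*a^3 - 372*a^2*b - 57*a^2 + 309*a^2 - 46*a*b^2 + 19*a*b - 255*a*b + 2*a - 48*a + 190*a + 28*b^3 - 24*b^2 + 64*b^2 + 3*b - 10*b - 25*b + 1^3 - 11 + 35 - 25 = 54*a^3 + 252*a^2 + 144*a + 28*b^3 + b^2*(40 - 46*a) + b*(-372*a^2 - 236*a - 32)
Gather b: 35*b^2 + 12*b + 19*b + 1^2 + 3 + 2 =35*b^2 + 31*b + 6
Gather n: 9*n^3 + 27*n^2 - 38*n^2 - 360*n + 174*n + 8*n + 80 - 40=9*n^3 - 11*n^2 - 178*n + 40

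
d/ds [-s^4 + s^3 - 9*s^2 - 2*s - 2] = -4*s^3 + 3*s^2 - 18*s - 2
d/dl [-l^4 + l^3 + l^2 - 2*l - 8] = -4*l^3 + 3*l^2 + 2*l - 2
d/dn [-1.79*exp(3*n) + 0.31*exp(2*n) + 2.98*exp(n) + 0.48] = (-5.37*exp(2*n) + 0.62*exp(n) + 2.98)*exp(n)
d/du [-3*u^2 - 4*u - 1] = -6*u - 4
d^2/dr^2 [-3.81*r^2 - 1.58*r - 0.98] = -7.62000000000000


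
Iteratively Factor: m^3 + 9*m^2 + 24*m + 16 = (m + 4)*(m^2 + 5*m + 4) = (m + 4)^2*(m + 1)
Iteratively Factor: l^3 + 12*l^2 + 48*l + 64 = (l + 4)*(l^2 + 8*l + 16) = (l + 4)^2*(l + 4)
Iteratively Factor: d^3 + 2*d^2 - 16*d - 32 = (d + 2)*(d^2 - 16) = (d - 4)*(d + 2)*(d + 4)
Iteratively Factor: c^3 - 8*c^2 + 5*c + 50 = (c - 5)*(c^2 - 3*c - 10) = (c - 5)*(c + 2)*(c - 5)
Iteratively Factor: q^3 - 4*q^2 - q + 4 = (q - 4)*(q^2 - 1) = (q - 4)*(q - 1)*(q + 1)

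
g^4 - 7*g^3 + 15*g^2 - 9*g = g*(g - 3)^2*(g - 1)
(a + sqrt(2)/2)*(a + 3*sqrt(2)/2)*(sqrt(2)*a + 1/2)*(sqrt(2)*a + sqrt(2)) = 2*a^4 + 2*a^3 + 9*sqrt(2)*a^3/2 + 5*a^2 + 9*sqrt(2)*a^2/2 + 3*sqrt(2)*a/4 + 5*a + 3*sqrt(2)/4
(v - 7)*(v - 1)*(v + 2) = v^3 - 6*v^2 - 9*v + 14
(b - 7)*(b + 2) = b^2 - 5*b - 14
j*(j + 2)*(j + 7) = j^3 + 9*j^2 + 14*j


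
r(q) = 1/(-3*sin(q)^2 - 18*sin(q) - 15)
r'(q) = (6*sin(q)*cos(q) + 18*cos(q))/(-3*sin(q)^2 - 18*sin(q) - 15)^2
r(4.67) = -92.75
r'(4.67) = -4376.43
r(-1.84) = -2.29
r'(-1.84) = -17.08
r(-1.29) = -2.11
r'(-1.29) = 15.05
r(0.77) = -0.03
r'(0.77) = 0.02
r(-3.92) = -0.03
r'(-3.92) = -0.02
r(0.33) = -0.05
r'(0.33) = 0.04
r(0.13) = -0.06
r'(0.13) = 0.06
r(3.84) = -0.21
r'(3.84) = -0.50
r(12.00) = -0.16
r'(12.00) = 0.32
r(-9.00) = -0.12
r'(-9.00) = -0.22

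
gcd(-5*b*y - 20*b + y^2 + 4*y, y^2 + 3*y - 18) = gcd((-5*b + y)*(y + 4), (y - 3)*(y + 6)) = 1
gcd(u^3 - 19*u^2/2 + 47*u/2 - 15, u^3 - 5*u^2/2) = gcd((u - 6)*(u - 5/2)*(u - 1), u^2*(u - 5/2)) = u - 5/2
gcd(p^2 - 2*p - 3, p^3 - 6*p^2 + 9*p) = p - 3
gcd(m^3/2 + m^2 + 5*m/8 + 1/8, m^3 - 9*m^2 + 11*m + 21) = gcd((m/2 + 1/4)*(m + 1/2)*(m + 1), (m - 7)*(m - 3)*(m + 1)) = m + 1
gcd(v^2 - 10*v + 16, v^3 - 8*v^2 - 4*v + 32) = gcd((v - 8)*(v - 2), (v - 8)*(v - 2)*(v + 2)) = v^2 - 10*v + 16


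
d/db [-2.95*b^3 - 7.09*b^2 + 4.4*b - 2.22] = -8.85*b^2 - 14.18*b + 4.4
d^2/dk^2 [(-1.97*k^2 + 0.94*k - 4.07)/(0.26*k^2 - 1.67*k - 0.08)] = (-1.58366*k^3 - 1.896648*k^2 + 10.720476*k - 23.147342)/(0.017576*k^6 - 0.338676*k^5 + 2.159118*k^4 - 4.449047*k^3 - 0.664344*k^2 - 0.032064*k - 0.000512)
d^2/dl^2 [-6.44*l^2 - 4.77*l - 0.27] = -12.8800000000000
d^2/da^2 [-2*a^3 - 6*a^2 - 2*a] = -12*a - 12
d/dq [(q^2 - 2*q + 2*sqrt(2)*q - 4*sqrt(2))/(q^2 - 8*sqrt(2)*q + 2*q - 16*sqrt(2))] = 2*(-5*sqrt(2)*q^2 + 2*q^2 - 12*sqrt(2)*q - 64 + 20*sqrt(2))/(q^4 - 16*sqrt(2)*q^3 + 4*q^3 - 64*sqrt(2)*q^2 + 132*q^2 - 64*sqrt(2)*q + 512*q + 512)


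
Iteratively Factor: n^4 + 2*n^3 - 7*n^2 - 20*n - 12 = (n + 1)*(n^3 + n^2 - 8*n - 12) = (n + 1)*(n + 2)*(n^2 - n - 6) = (n + 1)*(n + 2)^2*(n - 3)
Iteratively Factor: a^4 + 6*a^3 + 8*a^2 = (a)*(a^3 + 6*a^2 + 8*a) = a*(a + 2)*(a^2 + 4*a) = a*(a + 2)*(a + 4)*(a)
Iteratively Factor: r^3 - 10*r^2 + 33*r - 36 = (r - 3)*(r^2 - 7*r + 12) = (r - 4)*(r - 3)*(r - 3)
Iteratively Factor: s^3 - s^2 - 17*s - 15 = (s + 3)*(s^2 - 4*s - 5) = (s - 5)*(s + 3)*(s + 1)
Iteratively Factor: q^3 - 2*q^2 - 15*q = (q - 5)*(q^2 + 3*q) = q*(q - 5)*(q + 3)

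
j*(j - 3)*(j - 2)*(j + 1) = j^4 - 4*j^3 + j^2 + 6*j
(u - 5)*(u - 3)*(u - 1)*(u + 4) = u^4 - 5*u^3 - 13*u^2 + 77*u - 60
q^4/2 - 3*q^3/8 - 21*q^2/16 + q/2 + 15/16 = (q/2 + 1/2)*(q - 3/2)*(q - 5/4)*(q + 1)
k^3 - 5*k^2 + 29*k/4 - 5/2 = (k - 5/2)*(k - 2)*(k - 1/2)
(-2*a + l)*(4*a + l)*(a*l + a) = -8*a^3*l - 8*a^3 + 2*a^2*l^2 + 2*a^2*l + a*l^3 + a*l^2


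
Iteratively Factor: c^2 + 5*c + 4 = (c + 1)*(c + 4)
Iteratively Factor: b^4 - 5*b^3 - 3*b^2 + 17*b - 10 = (b + 2)*(b^3 - 7*b^2 + 11*b - 5) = (b - 1)*(b + 2)*(b^2 - 6*b + 5) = (b - 5)*(b - 1)*(b + 2)*(b - 1)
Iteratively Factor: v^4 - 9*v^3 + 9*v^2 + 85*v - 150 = (v + 3)*(v^3 - 12*v^2 + 45*v - 50) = (v - 5)*(v + 3)*(v^2 - 7*v + 10) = (v - 5)*(v - 2)*(v + 3)*(v - 5)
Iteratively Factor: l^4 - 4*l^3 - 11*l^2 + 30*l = (l)*(l^3 - 4*l^2 - 11*l + 30) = l*(l - 2)*(l^2 - 2*l - 15) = l*(l - 2)*(l + 3)*(l - 5)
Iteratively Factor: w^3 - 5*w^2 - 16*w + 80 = (w + 4)*(w^2 - 9*w + 20) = (w - 5)*(w + 4)*(w - 4)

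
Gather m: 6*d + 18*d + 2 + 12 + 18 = 24*d + 32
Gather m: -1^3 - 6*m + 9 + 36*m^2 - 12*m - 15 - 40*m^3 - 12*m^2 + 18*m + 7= -40*m^3 + 24*m^2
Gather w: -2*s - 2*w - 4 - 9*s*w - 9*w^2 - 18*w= -2*s - 9*w^2 + w*(-9*s - 20) - 4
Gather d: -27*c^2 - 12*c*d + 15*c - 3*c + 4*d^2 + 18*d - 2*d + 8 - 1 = -27*c^2 + 12*c + 4*d^2 + d*(16 - 12*c) + 7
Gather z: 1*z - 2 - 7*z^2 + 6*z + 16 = -7*z^2 + 7*z + 14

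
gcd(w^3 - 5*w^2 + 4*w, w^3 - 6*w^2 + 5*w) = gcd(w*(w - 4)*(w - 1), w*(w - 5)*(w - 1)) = w^2 - w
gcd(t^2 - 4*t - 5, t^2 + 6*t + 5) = t + 1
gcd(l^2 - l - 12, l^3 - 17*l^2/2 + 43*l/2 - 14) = l - 4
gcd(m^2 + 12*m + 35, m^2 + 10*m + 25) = m + 5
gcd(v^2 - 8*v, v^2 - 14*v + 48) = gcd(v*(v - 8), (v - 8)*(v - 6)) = v - 8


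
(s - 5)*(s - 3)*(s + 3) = s^3 - 5*s^2 - 9*s + 45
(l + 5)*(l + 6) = l^2 + 11*l + 30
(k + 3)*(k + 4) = k^2 + 7*k + 12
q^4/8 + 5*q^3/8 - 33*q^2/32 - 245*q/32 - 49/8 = (q/4 + 1)*(q/2 + 1/2)*(q - 7/2)*(q + 7/2)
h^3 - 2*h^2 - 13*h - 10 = (h - 5)*(h + 1)*(h + 2)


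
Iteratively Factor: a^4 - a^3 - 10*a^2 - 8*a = (a + 2)*(a^3 - 3*a^2 - 4*a) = a*(a + 2)*(a^2 - 3*a - 4) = a*(a + 1)*(a + 2)*(a - 4)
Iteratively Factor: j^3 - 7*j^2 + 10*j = (j - 5)*(j^2 - 2*j) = j*(j - 5)*(j - 2)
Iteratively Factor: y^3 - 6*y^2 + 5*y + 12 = (y - 3)*(y^2 - 3*y - 4) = (y - 4)*(y - 3)*(y + 1)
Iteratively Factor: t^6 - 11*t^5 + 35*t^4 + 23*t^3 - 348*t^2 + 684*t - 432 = (t - 3)*(t^5 - 8*t^4 + 11*t^3 + 56*t^2 - 180*t + 144) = (t - 4)*(t - 3)*(t^4 - 4*t^3 - 5*t^2 + 36*t - 36) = (t - 4)*(t - 3)*(t - 2)*(t^3 - 2*t^2 - 9*t + 18) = (t - 4)*(t - 3)*(t - 2)*(t + 3)*(t^2 - 5*t + 6) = (t - 4)*(t - 3)^2*(t - 2)*(t + 3)*(t - 2)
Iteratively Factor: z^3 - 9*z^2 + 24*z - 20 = (z - 2)*(z^2 - 7*z + 10) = (z - 2)^2*(z - 5)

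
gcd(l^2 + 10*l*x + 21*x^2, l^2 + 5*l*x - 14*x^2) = l + 7*x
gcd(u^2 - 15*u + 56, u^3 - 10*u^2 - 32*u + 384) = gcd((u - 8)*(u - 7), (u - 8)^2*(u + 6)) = u - 8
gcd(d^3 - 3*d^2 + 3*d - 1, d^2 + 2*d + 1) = 1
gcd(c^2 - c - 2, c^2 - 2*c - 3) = c + 1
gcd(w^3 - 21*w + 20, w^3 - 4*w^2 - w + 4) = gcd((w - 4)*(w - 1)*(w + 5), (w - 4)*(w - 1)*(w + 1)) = w^2 - 5*w + 4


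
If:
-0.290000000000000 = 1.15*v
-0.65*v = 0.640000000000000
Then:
No Solution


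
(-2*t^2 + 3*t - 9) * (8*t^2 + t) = -16*t^4 + 22*t^3 - 69*t^2 - 9*t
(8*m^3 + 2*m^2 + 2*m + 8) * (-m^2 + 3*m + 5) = -8*m^5 + 22*m^4 + 44*m^3 + 8*m^2 + 34*m + 40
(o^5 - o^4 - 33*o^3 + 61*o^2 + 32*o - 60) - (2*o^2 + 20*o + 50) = o^5 - o^4 - 33*o^3 + 59*o^2 + 12*o - 110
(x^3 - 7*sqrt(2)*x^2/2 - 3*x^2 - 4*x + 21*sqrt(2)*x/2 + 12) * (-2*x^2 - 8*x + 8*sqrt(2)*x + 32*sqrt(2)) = -2*x^5 - 2*x^4 + 15*sqrt(2)*x^4 - 24*x^3 + 15*sqrt(2)*x^3 - 212*sqrt(2)*x^2 - 48*x^2 - 32*sqrt(2)*x + 576*x + 384*sqrt(2)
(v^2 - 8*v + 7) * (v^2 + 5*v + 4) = v^4 - 3*v^3 - 29*v^2 + 3*v + 28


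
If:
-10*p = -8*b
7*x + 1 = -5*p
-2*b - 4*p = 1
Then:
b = -5/26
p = -2/13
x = -3/91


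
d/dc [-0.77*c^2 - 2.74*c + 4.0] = -1.54*c - 2.74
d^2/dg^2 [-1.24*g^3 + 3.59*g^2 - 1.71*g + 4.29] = 7.18 - 7.44*g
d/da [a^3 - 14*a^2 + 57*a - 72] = 3*a^2 - 28*a + 57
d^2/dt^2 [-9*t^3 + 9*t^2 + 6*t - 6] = 18 - 54*t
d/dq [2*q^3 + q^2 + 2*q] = 6*q^2 + 2*q + 2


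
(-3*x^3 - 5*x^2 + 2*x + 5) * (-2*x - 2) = 6*x^4 + 16*x^3 + 6*x^2 - 14*x - 10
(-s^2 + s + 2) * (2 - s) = s^3 - 3*s^2 + 4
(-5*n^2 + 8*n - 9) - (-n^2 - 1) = -4*n^2 + 8*n - 8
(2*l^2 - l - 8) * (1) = 2*l^2 - l - 8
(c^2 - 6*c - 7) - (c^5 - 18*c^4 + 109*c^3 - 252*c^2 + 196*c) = -c^5 + 18*c^4 - 109*c^3 + 253*c^2 - 202*c - 7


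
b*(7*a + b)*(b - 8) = 7*a*b^2 - 56*a*b + b^3 - 8*b^2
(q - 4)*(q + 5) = q^2 + q - 20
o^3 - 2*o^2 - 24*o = o*(o - 6)*(o + 4)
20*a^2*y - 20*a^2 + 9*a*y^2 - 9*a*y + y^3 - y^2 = (4*a + y)*(5*a + y)*(y - 1)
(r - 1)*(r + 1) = r^2 - 1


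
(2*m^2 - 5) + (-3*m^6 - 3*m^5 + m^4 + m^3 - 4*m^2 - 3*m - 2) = -3*m^6 - 3*m^5 + m^4 + m^3 - 2*m^2 - 3*m - 7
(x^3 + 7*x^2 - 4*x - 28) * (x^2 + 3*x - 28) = x^5 + 10*x^4 - 11*x^3 - 236*x^2 + 28*x + 784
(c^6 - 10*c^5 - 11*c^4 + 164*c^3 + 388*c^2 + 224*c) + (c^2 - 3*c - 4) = c^6 - 10*c^5 - 11*c^4 + 164*c^3 + 389*c^2 + 221*c - 4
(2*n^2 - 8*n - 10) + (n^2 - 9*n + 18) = 3*n^2 - 17*n + 8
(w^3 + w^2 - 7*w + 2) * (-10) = -10*w^3 - 10*w^2 + 70*w - 20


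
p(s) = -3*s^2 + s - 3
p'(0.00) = 1.00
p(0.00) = -3.00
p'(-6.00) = 37.00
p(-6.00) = -117.00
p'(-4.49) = 27.94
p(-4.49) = -67.97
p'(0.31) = -0.86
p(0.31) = -2.98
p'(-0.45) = 3.70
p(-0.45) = -4.06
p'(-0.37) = 3.22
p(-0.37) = -3.78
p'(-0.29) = 2.74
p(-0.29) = -3.54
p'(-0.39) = 3.34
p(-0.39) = -3.85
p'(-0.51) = 4.06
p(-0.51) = -4.29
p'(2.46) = -13.76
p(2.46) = -18.69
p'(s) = 1 - 6*s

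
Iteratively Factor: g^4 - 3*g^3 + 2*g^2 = (g - 1)*(g^3 - 2*g^2) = (g - 2)*(g - 1)*(g^2) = g*(g - 2)*(g - 1)*(g)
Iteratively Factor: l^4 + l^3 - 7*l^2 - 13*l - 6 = (l - 3)*(l^3 + 4*l^2 + 5*l + 2) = (l - 3)*(l + 1)*(l^2 + 3*l + 2) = (l - 3)*(l + 1)*(l + 2)*(l + 1)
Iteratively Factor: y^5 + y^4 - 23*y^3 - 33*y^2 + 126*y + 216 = (y + 3)*(y^4 - 2*y^3 - 17*y^2 + 18*y + 72) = (y + 2)*(y + 3)*(y^3 - 4*y^2 - 9*y + 36) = (y - 4)*(y + 2)*(y + 3)*(y^2 - 9) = (y - 4)*(y + 2)*(y + 3)^2*(y - 3)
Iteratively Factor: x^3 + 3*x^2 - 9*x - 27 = (x - 3)*(x^2 + 6*x + 9) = (x - 3)*(x + 3)*(x + 3)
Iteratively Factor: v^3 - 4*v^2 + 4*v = (v)*(v^2 - 4*v + 4) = v*(v - 2)*(v - 2)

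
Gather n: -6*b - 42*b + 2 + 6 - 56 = -48*b - 48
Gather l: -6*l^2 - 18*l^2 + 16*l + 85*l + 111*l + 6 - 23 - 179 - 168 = -24*l^2 + 212*l - 364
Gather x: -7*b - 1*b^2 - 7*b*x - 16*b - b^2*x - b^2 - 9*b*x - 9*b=-2*b^2 - 32*b + x*(-b^2 - 16*b)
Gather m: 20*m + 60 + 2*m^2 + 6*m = 2*m^2 + 26*m + 60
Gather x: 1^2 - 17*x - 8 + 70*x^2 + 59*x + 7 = 70*x^2 + 42*x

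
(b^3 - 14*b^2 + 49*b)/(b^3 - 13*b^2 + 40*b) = (b^2 - 14*b + 49)/(b^2 - 13*b + 40)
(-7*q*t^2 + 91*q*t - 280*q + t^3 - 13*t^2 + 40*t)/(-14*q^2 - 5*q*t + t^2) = (t^2 - 13*t + 40)/(2*q + t)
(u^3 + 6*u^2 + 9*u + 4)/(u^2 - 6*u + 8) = (u^3 + 6*u^2 + 9*u + 4)/(u^2 - 6*u + 8)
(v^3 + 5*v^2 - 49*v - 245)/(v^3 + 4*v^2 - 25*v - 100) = (v^2 - 49)/(v^2 - v - 20)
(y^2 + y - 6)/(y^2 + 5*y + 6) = (y - 2)/(y + 2)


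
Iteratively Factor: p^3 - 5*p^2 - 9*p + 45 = (p - 3)*(p^2 - 2*p - 15) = (p - 5)*(p - 3)*(p + 3)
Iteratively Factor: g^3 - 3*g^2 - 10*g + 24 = (g + 3)*(g^2 - 6*g + 8) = (g - 2)*(g + 3)*(g - 4)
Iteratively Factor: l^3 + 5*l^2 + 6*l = (l + 2)*(l^2 + 3*l) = l*(l + 2)*(l + 3)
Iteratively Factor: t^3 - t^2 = (t - 1)*(t^2) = t*(t - 1)*(t)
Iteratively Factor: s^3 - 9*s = (s + 3)*(s^2 - 3*s) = s*(s + 3)*(s - 3)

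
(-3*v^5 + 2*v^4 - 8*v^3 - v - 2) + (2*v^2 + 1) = -3*v^5 + 2*v^4 - 8*v^3 + 2*v^2 - v - 1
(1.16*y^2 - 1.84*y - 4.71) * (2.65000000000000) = 3.074*y^2 - 4.876*y - 12.4815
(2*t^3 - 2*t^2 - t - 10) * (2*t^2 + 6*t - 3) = 4*t^5 + 8*t^4 - 20*t^3 - 20*t^2 - 57*t + 30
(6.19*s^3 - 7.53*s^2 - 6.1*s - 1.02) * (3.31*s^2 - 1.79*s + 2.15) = 20.4889*s^5 - 36.0044*s^4 + 6.5962*s^3 - 8.6467*s^2 - 11.2892*s - 2.193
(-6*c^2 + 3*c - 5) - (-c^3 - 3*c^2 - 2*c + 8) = c^3 - 3*c^2 + 5*c - 13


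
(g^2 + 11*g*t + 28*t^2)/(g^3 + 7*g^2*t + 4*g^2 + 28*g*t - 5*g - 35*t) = (g + 4*t)/(g^2 + 4*g - 5)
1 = 1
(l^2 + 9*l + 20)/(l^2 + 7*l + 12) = (l + 5)/(l + 3)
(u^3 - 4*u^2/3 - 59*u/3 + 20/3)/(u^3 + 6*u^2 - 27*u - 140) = (u - 1/3)/(u + 7)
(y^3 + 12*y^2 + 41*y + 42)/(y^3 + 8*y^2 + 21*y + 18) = (y + 7)/(y + 3)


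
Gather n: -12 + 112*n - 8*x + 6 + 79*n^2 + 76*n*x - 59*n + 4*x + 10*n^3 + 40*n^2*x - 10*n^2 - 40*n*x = 10*n^3 + n^2*(40*x + 69) + n*(36*x + 53) - 4*x - 6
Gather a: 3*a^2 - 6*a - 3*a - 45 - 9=3*a^2 - 9*a - 54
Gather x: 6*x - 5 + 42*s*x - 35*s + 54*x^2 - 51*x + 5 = -35*s + 54*x^2 + x*(42*s - 45)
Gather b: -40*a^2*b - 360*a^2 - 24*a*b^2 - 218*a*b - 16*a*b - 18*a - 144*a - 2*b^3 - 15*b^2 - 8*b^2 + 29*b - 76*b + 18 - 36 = -360*a^2 - 162*a - 2*b^3 + b^2*(-24*a - 23) + b*(-40*a^2 - 234*a - 47) - 18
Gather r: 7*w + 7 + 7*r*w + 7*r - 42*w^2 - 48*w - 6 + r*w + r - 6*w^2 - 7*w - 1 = r*(8*w + 8) - 48*w^2 - 48*w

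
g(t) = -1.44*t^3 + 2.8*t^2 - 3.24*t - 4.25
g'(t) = -4.32*t^2 + 5.6*t - 3.24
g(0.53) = -5.40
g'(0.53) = -1.49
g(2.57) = -18.53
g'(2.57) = -17.38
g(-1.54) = 12.64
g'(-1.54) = -22.11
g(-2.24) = 33.24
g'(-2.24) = -37.46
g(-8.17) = 994.41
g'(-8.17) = -337.35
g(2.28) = -14.15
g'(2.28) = -12.93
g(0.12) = -4.60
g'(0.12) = -2.63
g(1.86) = -9.86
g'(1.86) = -7.77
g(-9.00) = 1301.47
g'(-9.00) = -403.56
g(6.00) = -233.93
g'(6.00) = -125.16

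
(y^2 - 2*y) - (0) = y^2 - 2*y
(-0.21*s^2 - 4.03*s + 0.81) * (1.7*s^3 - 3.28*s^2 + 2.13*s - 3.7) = -0.357*s^5 - 6.1622*s^4 + 14.1481*s^3 - 10.4637*s^2 + 16.6363*s - 2.997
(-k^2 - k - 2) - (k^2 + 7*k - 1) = -2*k^2 - 8*k - 1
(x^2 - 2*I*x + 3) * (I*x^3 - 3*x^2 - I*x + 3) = I*x^5 - x^4 + 8*I*x^3 - 8*x^2 - 9*I*x + 9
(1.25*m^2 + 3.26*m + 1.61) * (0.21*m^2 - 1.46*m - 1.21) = 0.2625*m^4 - 1.1404*m^3 - 5.934*m^2 - 6.2952*m - 1.9481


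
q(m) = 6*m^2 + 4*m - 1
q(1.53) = 19.17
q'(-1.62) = -15.44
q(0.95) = 8.22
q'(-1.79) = -17.48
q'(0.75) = 13.00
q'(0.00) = 4.00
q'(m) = 12*m + 4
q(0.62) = 3.79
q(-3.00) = 41.00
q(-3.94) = 76.38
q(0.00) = -1.00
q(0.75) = 5.38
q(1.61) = 20.99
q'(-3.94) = -43.28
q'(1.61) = 23.32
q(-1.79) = 11.06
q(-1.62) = 8.27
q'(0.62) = 11.44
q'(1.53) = 22.36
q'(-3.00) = -32.00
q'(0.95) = 15.40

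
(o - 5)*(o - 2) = o^2 - 7*o + 10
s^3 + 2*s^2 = s^2*(s + 2)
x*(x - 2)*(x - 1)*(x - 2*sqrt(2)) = x^4 - 3*x^3 - 2*sqrt(2)*x^3 + 2*x^2 + 6*sqrt(2)*x^2 - 4*sqrt(2)*x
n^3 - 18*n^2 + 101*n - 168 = (n - 8)*(n - 7)*(n - 3)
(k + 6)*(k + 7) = k^2 + 13*k + 42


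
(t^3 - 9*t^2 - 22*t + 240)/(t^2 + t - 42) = (t^2 - 3*t - 40)/(t + 7)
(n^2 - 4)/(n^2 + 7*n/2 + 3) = 2*(n - 2)/(2*n + 3)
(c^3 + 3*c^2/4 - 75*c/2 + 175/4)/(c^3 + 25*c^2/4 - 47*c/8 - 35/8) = 2*(c - 5)/(2*c + 1)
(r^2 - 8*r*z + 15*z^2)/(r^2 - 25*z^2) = (r - 3*z)/(r + 5*z)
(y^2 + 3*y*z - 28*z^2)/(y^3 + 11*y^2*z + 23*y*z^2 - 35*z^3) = (y - 4*z)/(y^2 + 4*y*z - 5*z^2)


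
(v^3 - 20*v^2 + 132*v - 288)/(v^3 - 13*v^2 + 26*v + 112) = (v^2 - 12*v + 36)/(v^2 - 5*v - 14)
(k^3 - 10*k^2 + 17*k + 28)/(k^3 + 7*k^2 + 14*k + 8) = (k^2 - 11*k + 28)/(k^2 + 6*k + 8)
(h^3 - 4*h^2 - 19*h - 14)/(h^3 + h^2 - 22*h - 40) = (h^2 - 6*h - 7)/(h^2 - h - 20)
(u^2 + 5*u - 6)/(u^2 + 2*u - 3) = (u + 6)/(u + 3)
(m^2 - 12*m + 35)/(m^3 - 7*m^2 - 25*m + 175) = 1/(m + 5)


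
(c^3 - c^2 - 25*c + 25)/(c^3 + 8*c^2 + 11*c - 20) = (c - 5)/(c + 4)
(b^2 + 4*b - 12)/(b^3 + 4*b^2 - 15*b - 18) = (b - 2)/(b^2 - 2*b - 3)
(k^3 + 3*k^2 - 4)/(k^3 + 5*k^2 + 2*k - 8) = (k + 2)/(k + 4)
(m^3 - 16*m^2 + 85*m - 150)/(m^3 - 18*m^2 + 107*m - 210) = (m - 5)/(m - 7)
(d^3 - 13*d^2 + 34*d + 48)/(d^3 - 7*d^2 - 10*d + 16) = (d^2 - 5*d - 6)/(d^2 + d - 2)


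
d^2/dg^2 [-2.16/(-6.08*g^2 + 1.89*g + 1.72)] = (159.694848*g^2 - 49.641984*g - 2.16*(12.16*g - 1.89)*(24.32*g - 3.78) - 45.176832)/(-6.08*g^2 + 1.89*g + 1.72)^3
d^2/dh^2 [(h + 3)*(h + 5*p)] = 2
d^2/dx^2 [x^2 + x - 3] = 2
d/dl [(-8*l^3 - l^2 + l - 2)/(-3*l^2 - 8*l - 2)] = (24*l^4 + 128*l^3 + 59*l^2 - 8*l - 18)/(9*l^4 + 48*l^3 + 76*l^2 + 32*l + 4)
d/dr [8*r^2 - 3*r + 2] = 16*r - 3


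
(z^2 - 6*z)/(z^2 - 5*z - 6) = z/(z + 1)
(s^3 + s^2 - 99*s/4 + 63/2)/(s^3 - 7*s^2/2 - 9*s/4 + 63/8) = 2*(s + 6)/(2*s + 3)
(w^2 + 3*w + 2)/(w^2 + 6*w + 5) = (w + 2)/(w + 5)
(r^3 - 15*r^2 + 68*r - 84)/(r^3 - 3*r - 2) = (r^2 - 13*r + 42)/(r^2 + 2*r + 1)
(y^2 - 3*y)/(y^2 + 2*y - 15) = y/(y + 5)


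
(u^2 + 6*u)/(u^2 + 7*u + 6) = u/(u + 1)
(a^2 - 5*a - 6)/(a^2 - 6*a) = (a + 1)/a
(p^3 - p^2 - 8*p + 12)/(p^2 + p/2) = 2*(p^3 - p^2 - 8*p + 12)/(p*(2*p + 1))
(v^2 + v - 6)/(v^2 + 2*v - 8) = (v + 3)/(v + 4)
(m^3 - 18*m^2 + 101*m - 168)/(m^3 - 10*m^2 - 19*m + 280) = (m - 3)/(m + 5)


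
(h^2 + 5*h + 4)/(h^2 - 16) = (h + 1)/(h - 4)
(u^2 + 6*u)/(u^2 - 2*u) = (u + 6)/(u - 2)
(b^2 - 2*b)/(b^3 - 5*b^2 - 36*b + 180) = b*(b - 2)/(b^3 - 5*b^2 - 36*b + 180)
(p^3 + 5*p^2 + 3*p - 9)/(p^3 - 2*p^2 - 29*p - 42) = (p^2 + 2*p - 3)/(p^2 - 5*p - 14)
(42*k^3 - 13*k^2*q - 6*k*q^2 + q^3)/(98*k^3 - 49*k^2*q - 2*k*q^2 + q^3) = (3*k + q)/(7*k + q)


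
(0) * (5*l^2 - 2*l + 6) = 0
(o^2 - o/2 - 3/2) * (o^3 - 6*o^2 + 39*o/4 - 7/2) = o^5 - 13*o^4/2 + 45*o^3/4 + 5*o^2/8 - 103*o/8 + 21/4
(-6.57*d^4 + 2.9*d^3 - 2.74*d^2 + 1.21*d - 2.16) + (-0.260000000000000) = -6.57*d^4 + 2.9*d^3 - 2.74*d^2 + 1.21*d - 2.42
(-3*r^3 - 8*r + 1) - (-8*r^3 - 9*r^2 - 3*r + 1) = 5*r^3 + 9*r^2 - 5*r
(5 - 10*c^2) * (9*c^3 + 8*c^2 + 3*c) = -90*c^5 - 80*c^4 + 15*c^3 + 40*c^2 + 15*c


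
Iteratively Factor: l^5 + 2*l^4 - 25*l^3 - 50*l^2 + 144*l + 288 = (l - 3)*(l^4 + 5*l^3 - 10*l^2 - 80*l - 96) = (l - 4)*(l - 3)*(l^3 + 9*l^2 + 26*l + 24) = (l - 4)*(l - 3)*(l + 4)*(l^2 + 5*l + 6) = (l - 4)*(l - 3)*(l + 2)*(l + 4)*(l + 3)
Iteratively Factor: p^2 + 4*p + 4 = (p + 2)*(p + 2)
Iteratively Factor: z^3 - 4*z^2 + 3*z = (z - 3)*(z^2 - z) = (z - 3)*(z - 1)*(z)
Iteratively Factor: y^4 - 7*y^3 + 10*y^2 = (y)*(y^3 - 7*y^2 + 10*y) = y*(y - 5)*(y^2 - 2*y) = y*(y - 5)*(y - 2)*(y)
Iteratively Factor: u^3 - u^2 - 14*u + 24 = (u + 4)*(u^2 - 5*u + 6) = (u - 2)*(u + 4)*(u - 3)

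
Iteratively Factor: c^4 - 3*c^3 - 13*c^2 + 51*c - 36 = (c - 3)*(c^3 - 13*c + 12) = (c - 3)*(c - 1)*(c^2 + c - 12) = (c - 3)*(c - 1)*(c + 4)*(c - 3)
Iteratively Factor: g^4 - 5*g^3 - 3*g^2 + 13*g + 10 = (g - 2)*(g^3 - 3*g^2 - 9*g - 5) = (g - 2)*(g + 1)*(g^2 - 4*g - 5) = (g - 5)*(g - 2)*(g + 1)*(g + 1)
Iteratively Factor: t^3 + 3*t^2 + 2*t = (t)*(t^2 + 3*t + 2) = t*(t + 1)*(t + 2)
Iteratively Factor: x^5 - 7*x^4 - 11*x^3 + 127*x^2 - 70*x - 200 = (x + 4)*(x^4 - 11*x^3 + 33*x^2 - 5*x - 50) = (x - 5)*(x + 4)*(x^3 - 6*x^2 + 3*x + 10) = (x - 5)^2*(x + 4)*(x^2 - x - 2) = (x - 5)^2*(x + 1)*(x + 4)*(x - 2)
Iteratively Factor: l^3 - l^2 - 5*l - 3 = (l + 1)*(l^2 - 2*l - 3) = (l + 1)^2*(l - 3)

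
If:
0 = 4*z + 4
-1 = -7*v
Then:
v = 1/7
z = -1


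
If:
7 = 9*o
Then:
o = 7/9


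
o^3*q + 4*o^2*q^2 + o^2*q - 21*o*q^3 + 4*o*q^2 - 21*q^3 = (o - 3*q)*(o + 7*q)*(o*q + q)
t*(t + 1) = t^2 + t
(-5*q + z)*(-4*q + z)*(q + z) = 20*q^3 + 11*q^2*z - 8*q*z^2 + z^3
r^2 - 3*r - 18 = (r - 6)*(r + 3)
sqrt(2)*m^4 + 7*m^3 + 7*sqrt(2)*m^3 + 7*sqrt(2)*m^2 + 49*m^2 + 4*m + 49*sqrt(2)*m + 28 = (m + 7)*(m + sqrt(2))*(m + 2*sqrt(2))*(sqrt(2)*m + 1)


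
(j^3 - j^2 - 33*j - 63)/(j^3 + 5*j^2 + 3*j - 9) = (j - 7)/(j - 1)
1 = 1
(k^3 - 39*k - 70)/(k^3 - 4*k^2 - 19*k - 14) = (k + 5)/(k + 1)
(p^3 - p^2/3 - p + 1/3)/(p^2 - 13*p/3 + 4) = (3*p^3 - p^2 - 3*p + 1)/(3*p^2 - 13*p + 12)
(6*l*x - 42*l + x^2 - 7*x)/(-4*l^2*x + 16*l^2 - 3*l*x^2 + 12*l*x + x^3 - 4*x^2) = (-6*l*x + 42*l - x^2 + 7*x)/(4*l^2*x - 16*l^2 + 3*l*x^2 - 12*l*x - x^3 + 4*x^2)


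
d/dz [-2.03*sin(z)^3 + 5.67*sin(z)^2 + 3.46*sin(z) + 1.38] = (-6.09*sin(z)^2 + 11.34*sin(z) + 3.46)*cos(z)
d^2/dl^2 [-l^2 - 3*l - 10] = -2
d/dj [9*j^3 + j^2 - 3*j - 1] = 27*j^2 + 2*j - 3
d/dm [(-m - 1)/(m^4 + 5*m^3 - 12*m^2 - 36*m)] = (3*m^4 + 14*m^3 + 3*m^2 - 24*m - 36)/(m^2*(m^6 + 10*m^5 + m^4 - 192*m^3 - 216*m^2 + 864*m + 1296))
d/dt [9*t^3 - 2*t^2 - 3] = t*(27*t - 4)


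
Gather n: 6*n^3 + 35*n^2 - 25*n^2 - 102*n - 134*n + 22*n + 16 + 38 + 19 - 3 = 6*n^3 + 10*n^2 - 214*n + 70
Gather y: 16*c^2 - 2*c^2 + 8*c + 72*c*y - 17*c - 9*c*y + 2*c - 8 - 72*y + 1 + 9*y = 14*c^2 - 7*c + y*(63*c - 63) - 7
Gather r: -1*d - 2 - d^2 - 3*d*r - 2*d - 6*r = -d^2 - 3*d + r*(-3*d - 6) - 2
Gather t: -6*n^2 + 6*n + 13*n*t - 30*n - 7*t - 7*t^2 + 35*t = -6*n^2 - 24*n - 7*t^2 + t*(13*n + 28)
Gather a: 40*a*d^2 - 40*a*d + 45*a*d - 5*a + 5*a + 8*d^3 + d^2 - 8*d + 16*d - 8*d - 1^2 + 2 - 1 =a*(40*d^2 + 5*d) + 8*d^3 + d^2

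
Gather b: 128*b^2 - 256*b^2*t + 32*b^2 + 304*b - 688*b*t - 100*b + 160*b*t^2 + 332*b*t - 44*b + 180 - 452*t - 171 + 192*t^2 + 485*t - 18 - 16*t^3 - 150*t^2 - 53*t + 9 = b^2*(160 - 256*t) + b*(160*t^2 - 356*t + 160) - 16*t^3 + 42*t^2 - 20*t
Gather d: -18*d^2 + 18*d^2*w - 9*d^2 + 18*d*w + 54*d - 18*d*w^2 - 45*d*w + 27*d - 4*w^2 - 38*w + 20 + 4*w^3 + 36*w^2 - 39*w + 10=d^2*(18*w - 27) + d*(-18*w^2 - 27*w + 81) + 4*w^3 + 32*w^2 - 77*w + 30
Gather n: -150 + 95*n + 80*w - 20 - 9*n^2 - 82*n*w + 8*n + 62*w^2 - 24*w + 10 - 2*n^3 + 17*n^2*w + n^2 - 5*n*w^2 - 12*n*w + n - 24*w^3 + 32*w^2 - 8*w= -2*n^3 + n^2*(17*w - 8) + n*(-5*w^2 - 94*w + 104) - 24*w^3 + 94*w^2 + 48*w - 160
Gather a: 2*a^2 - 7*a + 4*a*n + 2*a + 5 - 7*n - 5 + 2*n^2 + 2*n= 2*a^2 + a*(4*n - 5) + 2*n^2 - 5*n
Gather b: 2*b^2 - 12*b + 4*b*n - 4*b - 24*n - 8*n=2*b^2 + b*(4*n - 16) - 32*n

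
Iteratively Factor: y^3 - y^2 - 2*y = (y + 1)*(y^2 - 2*y) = y*(y + 1)*(y - 2)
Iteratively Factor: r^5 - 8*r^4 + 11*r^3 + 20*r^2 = (r + 1)*(r^4 - 9*r^3 + 20*r^2) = r*(r + 1)*(r^3 - 9*r^2 + 20*r) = r^2*(r + 1)*(r^2 - 9*r + 20) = r^2*(r - 4)*(r + 1)*(r - 5)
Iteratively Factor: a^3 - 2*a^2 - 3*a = (a + 1)*(a^2 - 3*a) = (a - 3)*(a + 1)*(a)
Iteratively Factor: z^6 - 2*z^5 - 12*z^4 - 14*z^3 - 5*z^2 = (z + 1)*(z^5 - 3*z^4 - 9*z^3 - 5*z^2) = z*(z + 1)*(z^4 - 3*z^3 - 9*z^2 - 5*z) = z*(z - 5)*(z + 1)*(z^3 + 2*z^2 + z) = z^2*(z - 5)*(z + 1)*(z^2 + 2*z + 1) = z^2*(z - 5)*(z + 1)^2*(z + 1)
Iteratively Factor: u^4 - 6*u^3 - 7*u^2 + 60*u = (u + 3)*(u^3 - 9*u^2 + 20*u) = u*(u + 3)*(u^2 - 9*u + 20) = u*(u - 5)*(u + 3)*(u - 4)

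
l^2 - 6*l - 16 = (l - 8)*(l + 2)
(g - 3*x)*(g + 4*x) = g^2 + g*x - 12*x^2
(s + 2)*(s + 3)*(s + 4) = s^3 + 9*s^2 + 26*s + 24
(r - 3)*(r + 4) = r^2 + r - 12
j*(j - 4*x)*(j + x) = j^3 - 3*j^2*x - 4*j*x^2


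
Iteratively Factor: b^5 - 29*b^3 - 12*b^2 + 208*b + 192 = (b + 4)*(b^4 - 4*b^3 - 13*b^2 + 40*b + 48) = (b + 3)*(b + 4)*(b^3 - 7*b^2 + 8*b + 16) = (b + 1)*(b + 3)*(b + 4)*(b^2 - 8*b + 16) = (b - 4)*(b + 1)*(b + 3)*(b + 4)*(b - 4)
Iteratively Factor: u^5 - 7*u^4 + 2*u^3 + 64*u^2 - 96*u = (u - 4)*(u^4 - 3*u^3 - 10*u^2 + 24*u) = (u - 4)*(u - 2)*(u^3 - u^2 - 12*u) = u*(u - 4)*(u - 2)*(u^2 - u - 12) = u*(u - 4)*(u - 2)*(u + 3)*(u - 4)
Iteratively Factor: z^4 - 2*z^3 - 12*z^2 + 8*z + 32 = (z - 4)*(z^3 + 2*z^2 - 4*z - 8) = (z - 4)*(z + 2)*(z^2 - 4) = (z - 4)*(z + 2)^2*(z - 2)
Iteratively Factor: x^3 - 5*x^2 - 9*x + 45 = (x - 5)*(x^2 - 9) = (x - 5)*(x + 3)*(x - 3)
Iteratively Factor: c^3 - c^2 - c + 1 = (c - 1)*(c^2 - 1) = (c - 1)^2*(c + 1)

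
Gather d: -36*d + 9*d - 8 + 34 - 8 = 18 - 27*d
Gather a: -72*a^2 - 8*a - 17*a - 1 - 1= -72*a^2 - 25*a - 2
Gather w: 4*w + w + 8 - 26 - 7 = 5*w - 25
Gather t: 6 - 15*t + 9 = 15 - 15*t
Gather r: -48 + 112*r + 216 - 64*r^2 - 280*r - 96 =-64*r^2 - 168*r + 72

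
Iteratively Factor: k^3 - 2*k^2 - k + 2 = (k - 1)*(k^2 - k - 2) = (k - 1)*(k + 1)*(k - 2)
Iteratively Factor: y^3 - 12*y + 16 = (y - 2)*(y^2 + 2*y - 8) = (y - 2)^2*(y + 4)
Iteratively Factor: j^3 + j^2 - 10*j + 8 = (j - 1)*(j^2 + 2*j - 8) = (j - 2)*(j - 1)*(j + 4)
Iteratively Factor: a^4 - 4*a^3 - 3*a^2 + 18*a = (a - 3)*(a^3 - a^2 - 6*a) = a*(a - 3)*(a^2 - a - 6) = a*(a - 3)^2*(a + 2)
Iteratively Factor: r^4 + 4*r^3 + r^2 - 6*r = (r + 2)*(r^3 + 2*r^2 - 3*r) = (r + 2)*(r + 3)*(r^2 - r) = r*(r + 2)*(r + 3)*(r - 1)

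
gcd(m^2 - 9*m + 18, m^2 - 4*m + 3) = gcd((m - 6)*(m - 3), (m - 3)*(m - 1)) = m - 3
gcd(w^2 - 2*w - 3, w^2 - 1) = w + 1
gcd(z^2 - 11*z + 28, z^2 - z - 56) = 1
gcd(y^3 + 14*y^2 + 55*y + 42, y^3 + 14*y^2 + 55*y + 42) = y^3 + 14*y^2 + 55*y + 42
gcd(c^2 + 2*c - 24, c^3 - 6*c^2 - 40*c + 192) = c^2 + 2*c - 24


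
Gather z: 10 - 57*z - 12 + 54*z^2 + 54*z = 54*z^2 - 3*z - 2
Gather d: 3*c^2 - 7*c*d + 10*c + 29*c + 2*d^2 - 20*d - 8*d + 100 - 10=3*c^2 + 39*c + 2*d^2 + d*(-7*c - 28) + 90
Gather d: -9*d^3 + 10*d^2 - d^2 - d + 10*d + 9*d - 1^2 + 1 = -9*d^3 + 9*d^2 + 18*d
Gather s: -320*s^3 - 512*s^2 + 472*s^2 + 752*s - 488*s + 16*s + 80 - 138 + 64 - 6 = -320*s^3 - 40*s^2 + 280*s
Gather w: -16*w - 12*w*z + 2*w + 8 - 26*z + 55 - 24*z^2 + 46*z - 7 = w*(-12*z - 14) - 24*z^2 + 20*z + 56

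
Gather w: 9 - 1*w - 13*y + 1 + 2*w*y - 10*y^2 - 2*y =w*(2*y - 1) - 10*y^2 - 15*y + 10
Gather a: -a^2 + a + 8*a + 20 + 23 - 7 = -a^2 + 9*a + 36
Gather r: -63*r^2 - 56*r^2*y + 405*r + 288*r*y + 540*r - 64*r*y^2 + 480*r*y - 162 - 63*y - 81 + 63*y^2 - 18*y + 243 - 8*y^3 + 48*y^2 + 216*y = r^2*(-56*y - 63) + r*(-64*y^2 + 768*y + 945) - 8*y^3 + 111*y^2 + 135*y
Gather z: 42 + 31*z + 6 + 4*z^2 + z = 4*z^2 + 32*z + 48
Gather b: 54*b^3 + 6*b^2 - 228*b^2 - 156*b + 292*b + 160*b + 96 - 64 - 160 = 54*b^3 - 222*b^2 + 296*b - 128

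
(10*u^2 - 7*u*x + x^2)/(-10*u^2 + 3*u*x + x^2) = (-5*u + x)/(5*u + x)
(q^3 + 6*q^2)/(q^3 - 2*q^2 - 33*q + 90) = q^2/(q^2 - 8*q + 15)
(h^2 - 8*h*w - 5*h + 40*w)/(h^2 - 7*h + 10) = (h - 8*w)/(h - 2)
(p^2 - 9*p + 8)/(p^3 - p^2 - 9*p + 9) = (p - 8)/(p^2 - 9)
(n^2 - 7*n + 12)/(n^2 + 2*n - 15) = (n - 4)/(n + 5)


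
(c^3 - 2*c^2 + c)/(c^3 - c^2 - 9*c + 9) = c*(c - 1)/(c^2 - 9)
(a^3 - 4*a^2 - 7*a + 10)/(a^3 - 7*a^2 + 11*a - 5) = (a + 2)/(a - 1)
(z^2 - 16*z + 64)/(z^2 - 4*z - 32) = (z - 8)/(z + 4)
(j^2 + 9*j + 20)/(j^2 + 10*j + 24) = (j + 5)/(j + 6)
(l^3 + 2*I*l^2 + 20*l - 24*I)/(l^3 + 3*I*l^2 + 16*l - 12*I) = (l - 2*I)/(l - I)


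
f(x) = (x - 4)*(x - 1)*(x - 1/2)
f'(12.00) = 306.50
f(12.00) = 1012.00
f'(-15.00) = 846.50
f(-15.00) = -4712.00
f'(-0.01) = 6.61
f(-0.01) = -2.07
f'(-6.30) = 194.87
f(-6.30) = -511.29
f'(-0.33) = 10.46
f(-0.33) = -4.78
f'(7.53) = 93.77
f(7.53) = 162.05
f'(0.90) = -0.97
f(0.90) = 0.12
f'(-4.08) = 101.32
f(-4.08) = -187.99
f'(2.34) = -2.81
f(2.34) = -4.09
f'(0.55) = 1.36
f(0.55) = 0.08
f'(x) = (x - 4)*(x - 1) + (x - 4)*(x - 1/2) + (x - 1)*(x - 1/2)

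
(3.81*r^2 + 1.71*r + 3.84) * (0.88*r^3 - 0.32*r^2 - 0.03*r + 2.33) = 3.3528*r^5 + 0.2856*r^4 + 2.7177*r^3 + 7.5972*r^2 + 3.8691*r + 8.9472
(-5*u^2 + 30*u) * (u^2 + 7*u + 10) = -5*u^4 - 5*u^3 + 160*u^2 + 300*u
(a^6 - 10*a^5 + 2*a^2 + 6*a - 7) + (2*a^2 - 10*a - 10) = a^6 - 10*a^5 + 4*a^2 - 4*a - 17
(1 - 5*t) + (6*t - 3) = t - 2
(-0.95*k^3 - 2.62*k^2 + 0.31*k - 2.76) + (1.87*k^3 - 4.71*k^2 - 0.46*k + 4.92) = 0.92*k^3 - 7.33*k^2 - 0.15*k + 2.16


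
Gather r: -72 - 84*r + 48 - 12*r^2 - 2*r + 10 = -12*r^2 - 86*r - 14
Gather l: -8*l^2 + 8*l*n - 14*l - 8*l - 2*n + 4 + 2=-8*l^2 + l*(8*n - 22) - 2*n + 6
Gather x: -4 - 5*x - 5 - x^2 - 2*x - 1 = -x^2 - 7*x - 10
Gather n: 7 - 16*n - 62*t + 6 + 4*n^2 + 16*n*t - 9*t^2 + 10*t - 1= 4*n^2 + n*(16*t - 16) - 9*t^2 - 52*t + 12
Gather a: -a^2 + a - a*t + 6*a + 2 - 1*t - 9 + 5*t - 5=-a^2 + a*(7 - t) + 4*t - 12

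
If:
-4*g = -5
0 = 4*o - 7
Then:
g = 5/4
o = 7/4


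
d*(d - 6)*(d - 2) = d^3 - 8*d^2 + 12*d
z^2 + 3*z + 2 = (z + 1)*(z + 2)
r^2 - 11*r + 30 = (r - 6)*(r - 5)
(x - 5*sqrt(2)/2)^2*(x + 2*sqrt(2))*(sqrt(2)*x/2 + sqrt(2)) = sqrt(2)*x^4/2 - 3*x^3 + sqrt(2)*x^3 - 6*x^2 - 15*sqrt(2)*x^2/4 - 15*sqrt(2)*x/2 + 25*x + 50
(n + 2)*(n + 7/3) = n^2 + 13*n/3 + 14/3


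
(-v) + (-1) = -v - 1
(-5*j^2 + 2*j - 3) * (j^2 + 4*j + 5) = -5*j^4 - 18*j^3 - 20*j^2 - 2*j - 15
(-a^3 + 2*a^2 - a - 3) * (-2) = 2*a^3 - 4*a^2 + 2*a + 6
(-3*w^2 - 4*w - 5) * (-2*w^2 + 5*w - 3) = 6*w^4 - 7*w^3 - w^2 - 13*w + 15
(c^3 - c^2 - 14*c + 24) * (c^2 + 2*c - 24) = c^5 + c^4 - 40*c^3 + 20*c^2 + 384*c - 576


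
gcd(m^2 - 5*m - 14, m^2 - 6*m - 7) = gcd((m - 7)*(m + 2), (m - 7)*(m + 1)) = m - 7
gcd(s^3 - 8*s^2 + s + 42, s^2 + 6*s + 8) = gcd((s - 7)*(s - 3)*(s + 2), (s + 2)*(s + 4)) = s + 2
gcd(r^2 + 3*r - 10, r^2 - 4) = r - 2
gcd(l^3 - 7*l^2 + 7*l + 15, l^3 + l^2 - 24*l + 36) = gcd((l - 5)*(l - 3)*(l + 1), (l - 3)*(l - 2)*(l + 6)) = l - 3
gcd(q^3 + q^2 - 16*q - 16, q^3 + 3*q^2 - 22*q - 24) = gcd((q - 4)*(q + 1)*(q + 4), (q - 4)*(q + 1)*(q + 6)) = q^2 - 3*q - 4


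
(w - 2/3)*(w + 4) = w^2 + 10*w/3 - 8/3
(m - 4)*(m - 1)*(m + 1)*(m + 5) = m^4 + m^3 - 21*m^2 - m + 20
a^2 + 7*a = a*(a + 7)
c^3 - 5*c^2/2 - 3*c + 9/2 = (c - 3)*(c - 1)*(c + 3/2)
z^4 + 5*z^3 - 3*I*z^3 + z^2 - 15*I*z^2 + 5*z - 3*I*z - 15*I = (z + 5)*(z - 3*I)*(z - I)*(z + I)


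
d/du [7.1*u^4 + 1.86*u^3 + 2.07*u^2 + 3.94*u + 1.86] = 28.4*u^3 + 5.58*u^2 + 4.14*u + 3.94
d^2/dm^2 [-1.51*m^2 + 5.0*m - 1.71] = -3.02000000000000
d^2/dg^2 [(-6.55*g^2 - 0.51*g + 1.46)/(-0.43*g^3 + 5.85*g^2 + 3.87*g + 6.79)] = (2.42219*g^6 + 0.565793999999983*g^5 + 54.4622520000005*g^4 + 66.5254520000001*g^3 - 1828.39797*g^2 - 345.446382*g + 649.415096)/(0.079507*g^9 - 3.244995*g^8 + 42.000336*g^7 - 145.558128*g^6 - 275.521554*g^5 - 892.161486*g^4 - 920.819544*g^3 - 1114.206408*g^2 - 535.268601*g - 313.046839)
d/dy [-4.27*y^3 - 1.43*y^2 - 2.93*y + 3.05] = -12.81*y^2 - 2.86*y - 2.93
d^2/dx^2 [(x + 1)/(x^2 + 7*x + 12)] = 2*((x + 1)*(2*x + 7)^2 - (3*x + 8)*(x^2 + 7*x + 12))/(x^2 + 7*x + 12)^3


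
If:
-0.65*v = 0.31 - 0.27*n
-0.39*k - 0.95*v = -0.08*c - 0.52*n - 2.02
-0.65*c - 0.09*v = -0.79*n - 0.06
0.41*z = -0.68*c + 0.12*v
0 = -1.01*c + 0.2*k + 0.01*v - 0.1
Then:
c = 1.27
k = 6.91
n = 0.96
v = -0.08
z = -2.13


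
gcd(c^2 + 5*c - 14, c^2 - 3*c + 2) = c - 2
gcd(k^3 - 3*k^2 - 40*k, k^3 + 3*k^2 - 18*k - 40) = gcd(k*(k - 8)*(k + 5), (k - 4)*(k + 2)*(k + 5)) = k + 5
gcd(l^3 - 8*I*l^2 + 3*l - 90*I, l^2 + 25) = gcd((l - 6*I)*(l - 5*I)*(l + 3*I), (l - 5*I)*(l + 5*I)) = l - 5*I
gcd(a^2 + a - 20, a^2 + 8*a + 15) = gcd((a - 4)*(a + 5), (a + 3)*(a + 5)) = a + 5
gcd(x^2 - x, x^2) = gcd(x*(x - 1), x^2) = x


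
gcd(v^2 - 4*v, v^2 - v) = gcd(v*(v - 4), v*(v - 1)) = v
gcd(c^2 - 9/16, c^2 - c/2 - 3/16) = c - 3/4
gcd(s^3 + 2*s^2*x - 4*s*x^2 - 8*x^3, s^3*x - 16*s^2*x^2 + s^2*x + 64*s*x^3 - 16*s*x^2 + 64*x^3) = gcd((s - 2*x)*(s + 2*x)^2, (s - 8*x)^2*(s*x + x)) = 1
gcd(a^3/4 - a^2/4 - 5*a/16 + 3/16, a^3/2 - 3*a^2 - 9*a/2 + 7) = 1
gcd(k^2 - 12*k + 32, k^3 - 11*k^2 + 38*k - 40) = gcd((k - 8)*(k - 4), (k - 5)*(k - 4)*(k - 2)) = k - 4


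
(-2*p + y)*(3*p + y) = -6*p^2 + p*y + y^2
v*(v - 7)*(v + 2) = v^3 - 5*v^2 - 14*v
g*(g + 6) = g^2 + 6*g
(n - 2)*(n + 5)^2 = n^3 + 8*n^2 + 5*n - 50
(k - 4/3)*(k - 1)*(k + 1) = k^3 - 4*k^2/3 - k + 4/3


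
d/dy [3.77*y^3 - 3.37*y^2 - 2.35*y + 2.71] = 11.31*y^2 - 6.74*y - 2.35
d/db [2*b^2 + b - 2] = 4*b + 1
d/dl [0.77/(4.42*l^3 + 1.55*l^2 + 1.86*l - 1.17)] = (-10.2102*l^2 - 2.387*l - 1.4322)/(4.42*l^3 + 1.55*l^2 + 1.86*l - 1.17)^2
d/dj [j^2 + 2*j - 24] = 2*j + 2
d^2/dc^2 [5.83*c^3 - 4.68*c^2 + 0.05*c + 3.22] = 34.98*c - 9.36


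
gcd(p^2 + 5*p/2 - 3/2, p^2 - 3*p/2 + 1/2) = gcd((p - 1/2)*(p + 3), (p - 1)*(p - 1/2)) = p - 1/2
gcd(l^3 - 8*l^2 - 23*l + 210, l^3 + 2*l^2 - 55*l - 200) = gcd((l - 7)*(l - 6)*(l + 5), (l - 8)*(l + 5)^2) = l + 5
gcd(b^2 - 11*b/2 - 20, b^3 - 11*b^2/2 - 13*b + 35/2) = b + 5/2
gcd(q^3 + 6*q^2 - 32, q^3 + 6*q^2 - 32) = q^3 + 6*q^2 - 32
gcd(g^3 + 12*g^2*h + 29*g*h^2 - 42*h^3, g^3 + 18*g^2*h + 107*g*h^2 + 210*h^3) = g^2 + 13*g*h + 42*h^2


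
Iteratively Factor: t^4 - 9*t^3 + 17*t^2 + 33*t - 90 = (t + 2)*(t^3 - 11*t^2 + 39*t - 45) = (t - 3)*(t + 2)*(t^2 - 8*t + 15) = (t - 5)*(t - 3)*(t + 2)*(t - 3)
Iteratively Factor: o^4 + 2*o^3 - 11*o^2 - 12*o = (o - 3)*(o^3 + 5*o^2 + 4*o) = (o - 3)*(o + 4)*(o^2 + o) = (o - 3)*(o + 1)*(o + 4)*(o)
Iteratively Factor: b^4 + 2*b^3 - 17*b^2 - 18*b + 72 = (b + 3)*(b^3 - b^2 - 14*b + 24) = (b - 3)*(b + 3)*(b^2 + 2*b - 8) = (b - 3)*(b - 2)*(b + 3)*(b + 4)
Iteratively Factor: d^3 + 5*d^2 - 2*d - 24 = (d + 3)*(d^2 + 2*d - 8) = (d - 2)*(d + 3)*(d + 4)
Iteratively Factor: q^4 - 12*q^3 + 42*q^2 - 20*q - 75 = (q + 1)*(q^3 - 13*q^2 + 55*q - 75) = (q - 5)*(q + 1)*(q^2 - 8*q + 15) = (q - 5)^2*(q + 1)*(q - 3)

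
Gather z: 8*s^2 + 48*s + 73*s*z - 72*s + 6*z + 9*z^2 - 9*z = 8*s^2 - 24*s + 9*z^2 + z*(73*s - 3)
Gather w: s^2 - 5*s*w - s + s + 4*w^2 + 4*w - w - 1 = s^2 + 4*w^2 + w*(3 - 5*s) - 1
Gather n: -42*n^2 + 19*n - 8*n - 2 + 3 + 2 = -42*n^2 + 11*n + 3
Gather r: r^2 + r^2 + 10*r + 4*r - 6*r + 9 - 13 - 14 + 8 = 2*r^2 + 8*r - 10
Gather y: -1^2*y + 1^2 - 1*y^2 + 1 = -y^2 - y + 2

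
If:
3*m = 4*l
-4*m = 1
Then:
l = -3/16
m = -1/4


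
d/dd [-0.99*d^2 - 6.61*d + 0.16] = -1.98*d - 6.61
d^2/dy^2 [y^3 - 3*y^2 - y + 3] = 6*y - 6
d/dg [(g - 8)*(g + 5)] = 2*g - 3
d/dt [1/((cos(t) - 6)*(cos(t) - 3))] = (2*cos(t) - 9)*sin(t)/((cos(t) - 6)^2*(cos(t) - 3)^2)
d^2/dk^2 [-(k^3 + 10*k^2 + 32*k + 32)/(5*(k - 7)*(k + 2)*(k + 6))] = 2*(-9*k^3 - 174*k^2 - 960*k - 2116)/(5*(k^6 - 3*k^5 - 123*k^4 + 251*k^3 + 5166*k^2 - 5292*k - 74088))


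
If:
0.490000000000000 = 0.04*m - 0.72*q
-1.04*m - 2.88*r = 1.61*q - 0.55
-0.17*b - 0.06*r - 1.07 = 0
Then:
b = -0.352941176470588*r - 6.29411764705882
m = 1.4570831283817 - 2.54992621741269*r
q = -0.141662567634038*r - 0.599606492867683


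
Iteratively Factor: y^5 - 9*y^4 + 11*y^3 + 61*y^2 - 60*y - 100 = (y - 5)*(y^4 - 4*y^3 - 9*y^2 + 16*y + 20) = (y - 5)^2*(y^3 + y^2 - 4*y - 4) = (y - 5)^2*(y - 2)*(y^2 + 3*y + 2) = (y - 5)^2*(y - 2)*(y + 2)*(y + 1)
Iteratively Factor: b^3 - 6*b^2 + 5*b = (b - 5)*(b^2 - b) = b*(b - 5)*(b - 1)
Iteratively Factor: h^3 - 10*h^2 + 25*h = (h - 5)*(h^2 - 5*h) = h*(h - 5)*(h - 5)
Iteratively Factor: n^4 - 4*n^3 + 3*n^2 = (n)*(n^3 - 4*n^2 + 3*n) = n*(n - 1)*(n^2 - 3*n) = n*(n - 3)*(n - 1)*(n)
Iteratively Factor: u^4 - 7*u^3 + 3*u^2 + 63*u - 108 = (u - 3)*(u^3 - 4*u^2 - 9*u + 36) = (u - 3)^2*(u^2 - u - 12) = (u - 3)^2*(u + 3)*(u - 4)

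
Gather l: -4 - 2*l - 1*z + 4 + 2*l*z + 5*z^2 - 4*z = l*(2*z - 2) + 5*z^2 - 5*z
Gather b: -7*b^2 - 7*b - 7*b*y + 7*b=-7*b^2 - 7*b*y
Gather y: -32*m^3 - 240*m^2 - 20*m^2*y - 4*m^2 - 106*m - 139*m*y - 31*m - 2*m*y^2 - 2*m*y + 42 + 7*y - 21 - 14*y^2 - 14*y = -32*m^3 - 244*m^2 - 137*m + y^2*(-2*m - 14) + y*(-20*m^2 - 141*m - 7) + 21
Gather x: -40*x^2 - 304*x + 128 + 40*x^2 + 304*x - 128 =0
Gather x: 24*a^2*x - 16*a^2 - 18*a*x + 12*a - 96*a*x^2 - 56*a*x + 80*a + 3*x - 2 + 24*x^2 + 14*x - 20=-16*a^2 + 92*a + x^2*(24 - 96*a) + x*(24*a^2 - 74*a + 17) - 22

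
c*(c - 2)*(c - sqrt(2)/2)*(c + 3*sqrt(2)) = c^4 - 2*c^3 + 5*sqrt(2)*c^3/2 - 5*sqrt(2)*c^2 - 3*c^2 + 6*c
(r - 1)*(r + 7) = r^2 + 6*r - 7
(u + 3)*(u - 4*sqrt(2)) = u^2 - 4*sqrt(2)*u + 3*u - 12*sqrt(2)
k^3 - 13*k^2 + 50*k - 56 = (k - 7)*(k - 4)*(k - 2)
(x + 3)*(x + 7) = x^2 + 10*x + 21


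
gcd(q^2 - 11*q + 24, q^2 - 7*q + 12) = q - 3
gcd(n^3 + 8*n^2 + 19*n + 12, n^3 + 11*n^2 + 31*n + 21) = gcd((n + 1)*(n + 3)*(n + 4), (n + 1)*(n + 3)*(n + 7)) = n^2 + 4*n + 3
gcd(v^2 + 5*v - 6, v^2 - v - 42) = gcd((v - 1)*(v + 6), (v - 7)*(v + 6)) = v + 6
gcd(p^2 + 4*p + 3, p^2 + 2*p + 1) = p + 1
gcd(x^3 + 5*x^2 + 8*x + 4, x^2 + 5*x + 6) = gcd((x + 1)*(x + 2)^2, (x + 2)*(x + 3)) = x + 2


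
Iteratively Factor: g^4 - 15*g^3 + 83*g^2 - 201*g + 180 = (g - 3)*(g^3 - 12*g^2 + 47*g - 60) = (g - 4)*(g - 3)*(g^2 - 8*g + 15) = (g - 4)*(g - 3)^2*(g - 5)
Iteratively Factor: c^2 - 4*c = (c - 4)*(c)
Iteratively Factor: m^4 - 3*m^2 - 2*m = (m)*(m^3 - 3*m - 2) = m*(m + 1)*(m^2 - m - 2) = m*(m + 1)^2*(m - 2)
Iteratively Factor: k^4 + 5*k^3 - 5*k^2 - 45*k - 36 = (k - 3)*(k^3 + 8*k^2 + 19*k + 12) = (k - 3)*(k + 1)*(k^2 + 7*k + 12) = (k - 3)*(k + 1)*(k + 3)*(k + 4)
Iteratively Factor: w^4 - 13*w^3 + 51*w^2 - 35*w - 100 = (w - 5)*(w^3 - 8*w^2 + 11*w + 20) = (w - 5)*(w - 4)*(w^2 - 4*w - 5) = (w - 5)^2*(w - 4)*(w + 1)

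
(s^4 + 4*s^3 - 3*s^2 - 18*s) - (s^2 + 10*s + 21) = s^4 + 4*s^3 - 4*s^2 - 28*s - 21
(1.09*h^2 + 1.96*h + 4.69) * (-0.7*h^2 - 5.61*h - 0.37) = -0.763*h^4 - 7.4869*h^3 - 14.6819*h^2 - 27.0361*h - 1.7353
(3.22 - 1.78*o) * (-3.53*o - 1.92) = 6.2834*o^2 - 7.949*o - 6.1824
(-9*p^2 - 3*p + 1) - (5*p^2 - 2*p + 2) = -14*p^2 - p - 1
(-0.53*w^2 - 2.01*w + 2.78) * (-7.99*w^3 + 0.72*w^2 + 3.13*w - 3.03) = 4.2347*w^5 + 15.6783*w^4 - 25.3183*w^3 - 2.6838*w^2 + 14.7917*w - 8.4234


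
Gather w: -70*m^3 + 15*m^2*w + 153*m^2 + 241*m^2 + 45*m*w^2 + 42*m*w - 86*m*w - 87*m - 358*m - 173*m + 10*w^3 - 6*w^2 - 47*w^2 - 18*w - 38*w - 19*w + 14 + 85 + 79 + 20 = -70*m^3 + 394*m^2 - 618*m + 10*w^3 + w^2*(45*m - 53) + w*(15*m^2 - 44*m - 75) + 198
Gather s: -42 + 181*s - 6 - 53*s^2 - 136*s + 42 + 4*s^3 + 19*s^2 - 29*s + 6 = 4*s^3 - 34*s^2 + 16*s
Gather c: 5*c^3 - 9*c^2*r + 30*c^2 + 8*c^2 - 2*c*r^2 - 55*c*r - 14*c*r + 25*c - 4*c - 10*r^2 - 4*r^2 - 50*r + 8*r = 5*c^3 + c^2*(38 - 9*r) + c*(-2*r^2 - 69*r + 21) - 14*r^2 - 42*r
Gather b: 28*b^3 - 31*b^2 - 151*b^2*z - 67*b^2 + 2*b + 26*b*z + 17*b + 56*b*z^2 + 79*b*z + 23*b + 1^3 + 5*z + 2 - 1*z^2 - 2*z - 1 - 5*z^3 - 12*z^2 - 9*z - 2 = 28*b^3 + b^2*(-151*z - 98) + b*(56*z^2 + 105*z + 42) - 5*z^3 - 13*z^2 - 6*z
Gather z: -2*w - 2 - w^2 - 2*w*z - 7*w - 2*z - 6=-w^2 - 9*w + z*(-2*w - 2) - 8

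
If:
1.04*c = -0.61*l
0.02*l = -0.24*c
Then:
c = 0.00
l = 0.00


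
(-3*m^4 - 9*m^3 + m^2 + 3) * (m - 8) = -3*m^5 + 15*m^4 + 73*m^3 - 8*m^2 + 3*m - 24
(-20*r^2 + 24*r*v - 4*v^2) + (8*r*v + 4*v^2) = -20*r^2 + 32*r*v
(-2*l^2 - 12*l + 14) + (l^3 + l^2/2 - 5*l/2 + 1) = l^3 - 3*l^2/2 - 29*l/2 + 15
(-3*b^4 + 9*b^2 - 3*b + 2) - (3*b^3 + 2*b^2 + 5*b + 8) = -3*b^4 - 3*b^3 + 7*b^2 - 8*b - 6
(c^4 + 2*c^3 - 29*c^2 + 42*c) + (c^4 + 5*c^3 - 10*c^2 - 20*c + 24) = 2*c^4 + 7*c^3 - 39*c^2 + 22*c + 24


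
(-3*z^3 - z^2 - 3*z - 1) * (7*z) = -21*z^4 - 7*z^3 - 21*z^2 - 7*z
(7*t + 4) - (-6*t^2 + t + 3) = 6*t^2 + 6*t + 1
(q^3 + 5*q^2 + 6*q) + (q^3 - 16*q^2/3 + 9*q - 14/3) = 2*q^3 - q^2/3 + 15*q - 14/3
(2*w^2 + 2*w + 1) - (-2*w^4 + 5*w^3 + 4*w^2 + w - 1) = 2*w^4 - 5*w^3 - 2*w^2 + w + 2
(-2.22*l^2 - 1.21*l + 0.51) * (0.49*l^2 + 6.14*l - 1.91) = -1.0878*l^4 - 14.2237*l^3 - 2.9393*l^2 + 5.4425*l - 0.9741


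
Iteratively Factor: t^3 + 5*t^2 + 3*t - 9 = (t + 3)*(t^2 + 2*t - 3) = (t + 3)^2*(t - 1)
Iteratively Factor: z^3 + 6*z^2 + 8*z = (z)*(z^2 + 6*z + 8) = z*(z + 4)*(z + 2)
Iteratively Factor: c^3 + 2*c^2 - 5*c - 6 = (c + 3)*(c^2 - c - 2) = (c + 1)*(c + 3)*(c - 2)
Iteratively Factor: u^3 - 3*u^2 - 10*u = (u)*(u^2 - 3*u - 10) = u*(u - 5)*(u + 2)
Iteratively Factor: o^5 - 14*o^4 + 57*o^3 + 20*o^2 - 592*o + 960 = (o - 4)*(o^4 - 10*o^3 + 17*o^2 + 88*o - 240) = (o - 4)*(o + 3)*(o^3 - 13*o^2 + 56*o - 80) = (o - 4)^2*(o + 3)*(o^2 - 9*o + 20) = (o - 4)^3*(o + 3)*(o - 5)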